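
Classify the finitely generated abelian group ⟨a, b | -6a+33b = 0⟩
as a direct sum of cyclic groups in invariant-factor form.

rank_ℚ(R)=1; free=2−1=1
SNF(R) diag = [3] → torsion [3]

Answer: M ≅ ℤ^1 ⊕ ℤ/3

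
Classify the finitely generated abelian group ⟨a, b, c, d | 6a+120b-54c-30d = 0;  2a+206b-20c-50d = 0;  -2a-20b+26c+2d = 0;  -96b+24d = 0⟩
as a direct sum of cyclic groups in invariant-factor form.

Answer: M ≅ ℤ/2 ⊕ ℤ/6 ⊕ ℤ/12 ⊕ ℤ/24

Derivation:
rank_ℚ(R)=4; free=4−4=0
SNF(R) diag = [2, 6, 12, 24] → torsion [2, 6, 12, 24]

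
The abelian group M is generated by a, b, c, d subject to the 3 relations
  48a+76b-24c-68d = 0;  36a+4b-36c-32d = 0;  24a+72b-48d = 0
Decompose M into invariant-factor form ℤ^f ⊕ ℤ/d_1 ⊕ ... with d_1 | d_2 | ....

Answer: M ≅ ℤ^1 ⊕ ℤ/4 ⊕ ℤ/12 ⊕ ℤ/24

Derivation:
rank_ℚ(R)=3; free=4−3=1
SNF(R) diag = [4, 12, 24] → torsion [4, 12, 24]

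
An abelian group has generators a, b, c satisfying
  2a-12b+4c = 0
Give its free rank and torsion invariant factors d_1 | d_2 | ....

Answer: M ≅ ℤ^2 ⊕ ℤ/2

Derivation:
rank_ℚ(R)=1; free=3−1=2
SNF(R) diag = [2] → torsion [2]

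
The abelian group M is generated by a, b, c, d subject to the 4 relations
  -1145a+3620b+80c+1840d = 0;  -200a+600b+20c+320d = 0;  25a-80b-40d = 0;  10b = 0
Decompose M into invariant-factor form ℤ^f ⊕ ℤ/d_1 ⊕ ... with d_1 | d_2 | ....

Answer: M ≅ ℤ/5 ⊕ ℤ/10 ⊕ ℤ/20 ⊕ ℤ/40

Derivation:
rank_ℚ(R)=4; free=4−4=0
SNF(R) diag = [5, 10, 20, 40] → torsion [5, 10, 20, 40]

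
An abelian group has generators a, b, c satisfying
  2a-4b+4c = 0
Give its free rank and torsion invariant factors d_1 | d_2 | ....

rank_ℚ(R)=1; free=3−1=2
SNF(R) diag = [2] → torsion [2]

Answer: M ≅ ℤ^2 ⊕ ℤ/2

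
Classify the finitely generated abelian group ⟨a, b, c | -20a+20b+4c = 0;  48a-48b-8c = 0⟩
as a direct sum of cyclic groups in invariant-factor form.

rank_ℚ(R)=2; free=3−2=1
SNF(R) diag = [4, 8] → torsion [4, 8]

Answer: M ≅ ℤ^1 ⊕ ℤ/4 ⊕ ℤ/8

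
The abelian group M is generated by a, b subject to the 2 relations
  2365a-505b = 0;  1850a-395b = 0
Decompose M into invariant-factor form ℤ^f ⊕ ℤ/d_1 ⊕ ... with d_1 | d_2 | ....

Answer: M ≅ ℤ/5 ⊕ ℤ/15

Derivation:
rank_ℚ(R)=2; free=2−2=0
SNF(R) diag = [5, 15] → torsion [5, 15]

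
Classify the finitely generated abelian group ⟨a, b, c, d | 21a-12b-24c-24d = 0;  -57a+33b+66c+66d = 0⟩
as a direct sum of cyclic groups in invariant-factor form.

Answer: M ≅ ℤ^2 ⊕ ℤ/3 ⊕ ℤ/3

Derivation:
rank_ℚ(R)=2; free=4−2=2
SNF(R) diag = [3, 3] → torsion [3, 3]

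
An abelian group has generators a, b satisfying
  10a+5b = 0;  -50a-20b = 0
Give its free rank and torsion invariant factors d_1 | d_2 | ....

rank_ℚ(R)=2; free=2−2=0
SNF(R) diag = [5, 10] → torsion [5, 10]

Answer: M ≅ ℤ/5 ⊕ ℤ/10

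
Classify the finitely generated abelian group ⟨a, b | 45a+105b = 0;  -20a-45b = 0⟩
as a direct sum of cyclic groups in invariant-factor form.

Answer: M ≅ ℤ/5 ⊕ ℤ/15

Derivation:
rank_ℚ(R)=2; free=2−2=0
SNF(R) diag = [5, 15] → torsion [5, 15]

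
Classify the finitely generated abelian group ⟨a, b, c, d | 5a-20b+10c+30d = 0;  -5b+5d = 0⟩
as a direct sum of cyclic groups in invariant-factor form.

rank_ℚ(R)=2; free=4−2=2
SNF(R) diag = [5, 5] → torsion [5, 5]

Answer: M ≅ ℤ^2 ⊕ ℤ/5 ⊕ ℤ/5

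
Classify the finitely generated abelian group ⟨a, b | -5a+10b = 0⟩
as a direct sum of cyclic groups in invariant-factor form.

Answer: M ≅ ℤ^1 ⊕ ℤ/5

Derivation:
rank_ℚ(R)=1; free=2−1=1
SNF(R) diag = [5] → torsion [5]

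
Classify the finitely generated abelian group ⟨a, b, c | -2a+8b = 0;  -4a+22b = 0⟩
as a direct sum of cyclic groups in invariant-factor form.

Answer: M ≅ ℤ^1 ⊕ ℤ/2 ⊕ ℤ/6

Derivation:
rank_ℚ(R)=2; free=3−2=1
SNF(R) diag = [2, 6] → torsion [2, 6]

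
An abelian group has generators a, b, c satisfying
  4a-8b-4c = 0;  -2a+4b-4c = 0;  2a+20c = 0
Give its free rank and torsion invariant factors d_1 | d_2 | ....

rank_ℚ(R)=3; free=3−3=0
SNF(R) diag = [2, 4, 12] → torsion [2, 4, 12]

Answer: M ≅ ℤ/2 ⊕ ℤ/4 ⊕ ℤ/12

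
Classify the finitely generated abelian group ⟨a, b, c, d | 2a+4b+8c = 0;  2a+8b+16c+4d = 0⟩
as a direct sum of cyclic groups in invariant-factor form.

rank_ℚ(R)=2; free=4−2=2
SNF(R) diag = [2, 4] → torsion [2, 4]

Answer: M ≅ ℤ^2 ⊕ ℤ/2 ⊕ ℤ/4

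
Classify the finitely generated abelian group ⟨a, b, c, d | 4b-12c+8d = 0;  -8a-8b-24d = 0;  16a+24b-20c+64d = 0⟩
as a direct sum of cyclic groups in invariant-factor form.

Answer: M ≅ ℤ^1 ⊕ ℤ/4 ⊕ ℤ/4 ⊕ ℤ/8

Derivation:
rank_ℚ(R)=3; free=4−3=1
SNF(R) diag = [4, 4, 8] → torsion [4, 4, 8]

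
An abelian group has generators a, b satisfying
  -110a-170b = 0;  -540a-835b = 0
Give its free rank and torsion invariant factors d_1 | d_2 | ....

rank_ℚ(R)=2; free=2−2=0
SNF(R) diag = [5, 10] → torsion [5, 10]

Answer: M ≅ ℤ/5 ⊕ ℤ/10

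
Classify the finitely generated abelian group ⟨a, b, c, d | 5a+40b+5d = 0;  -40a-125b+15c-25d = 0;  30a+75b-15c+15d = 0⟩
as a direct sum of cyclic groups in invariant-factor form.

rank_ℚ(R)=3; free=4−3=1
SNF(R) diag = [5, 15, 30] → torsion [5, 15, 30]

Answer: M ≅ ℤ^1 ⊕ ℤ/5 ⊕ ℤ/15 ⊕ ℤ/30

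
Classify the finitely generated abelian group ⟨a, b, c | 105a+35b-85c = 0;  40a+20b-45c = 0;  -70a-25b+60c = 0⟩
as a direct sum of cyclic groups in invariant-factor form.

Answer: M ≅ ℤ/5 ⊕ ℤ/5 ⊕ ℤ/5

Derivation:
rank_ℚ(R)=3; free=3−3=0
SNF(R) diag = [5, 5, 5] → torsion [5, 5, 5]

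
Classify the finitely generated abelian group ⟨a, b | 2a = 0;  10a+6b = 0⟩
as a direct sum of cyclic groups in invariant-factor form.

Answer: M ≅ ℤ/2 ⊕ ℤ/6

Derivation:
rank_ℚ(R)=2; free=2−2=0
SNF(R) diag = [2, 6] → torsion [2, 6]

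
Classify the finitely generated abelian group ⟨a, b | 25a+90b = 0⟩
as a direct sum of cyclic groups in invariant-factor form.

rank_ℚ(R)=1; free=2−1=1
SNF(R) diag = [5] → torsion [5]

Answer: M ≅ ℤ^1 ⊕ ℤ/5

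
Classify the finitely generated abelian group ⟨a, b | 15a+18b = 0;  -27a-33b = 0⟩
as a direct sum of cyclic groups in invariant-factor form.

Answer: M ≅ ℤ/3 ⊕ ℤ/3

Derivation:
rank_ℚ(R)=2; free=2−2=0
SNF(R) diag = [3, 3] → torsion [3, 3]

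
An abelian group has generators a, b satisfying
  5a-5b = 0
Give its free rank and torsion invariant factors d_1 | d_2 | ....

rank_ℚ(R)=1; free=2−1=1
SNF(R) diag = [5] → torsion [5]

Answer: M ≅ ℤ^1 ⊕ ℤ/5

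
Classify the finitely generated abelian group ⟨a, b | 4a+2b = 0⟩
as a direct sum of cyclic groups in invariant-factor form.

rank_ℚ(R)=1; free=2−1=1
SNF(R) diag = [2] → torsion [2]

Answer: M ≅ ℤ^1 ⊕ ℤ/2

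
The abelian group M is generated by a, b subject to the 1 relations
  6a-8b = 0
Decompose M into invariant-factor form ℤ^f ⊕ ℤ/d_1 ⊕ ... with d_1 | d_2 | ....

Answer: M ≅ ℤ^1 ⊕ ℤ/2

Derivation:
rank_ℚ(R)=1; free=2−1=1
SNF(R) diag = [2] → torsion [2]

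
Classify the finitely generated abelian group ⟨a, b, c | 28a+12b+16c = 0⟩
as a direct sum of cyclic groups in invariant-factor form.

rank_ℚ(R)=1; free=3−1=2
SNF(R) diag = [4] → torsion [4]

Answer: M ≅ ℤ^2 ⊕ ℤ/4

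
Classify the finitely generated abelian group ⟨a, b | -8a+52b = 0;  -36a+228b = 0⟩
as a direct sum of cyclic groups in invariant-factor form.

rank_ℚ(R)=2; free=2−2=0
SNF(R) diag = [4, 12] → torsion [4, 12]

Answer: M ≅ ℤ/4 ⊕ ℤ/12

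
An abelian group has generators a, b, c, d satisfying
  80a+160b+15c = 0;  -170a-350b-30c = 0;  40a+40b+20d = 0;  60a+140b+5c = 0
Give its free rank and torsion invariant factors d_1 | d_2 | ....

Answer: M ≅ ℤ/5 ⊕ ℤ/10 ⊕ ℤ/20 ⊕ ℤ/40

Derivation:
rank_ℚ(R)=4; free=4−4=0
SNF(R) diag = [5, 10, 20, 40] → torsion [5, 10, 20, 40]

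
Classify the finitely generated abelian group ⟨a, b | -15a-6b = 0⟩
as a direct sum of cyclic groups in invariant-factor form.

rank_ℚ(R)=1; free=2−1=1
SNF(R) diag = [3] → torsion [3]

Answer: M ≅ ℤ^1 ⊕ ℤ/3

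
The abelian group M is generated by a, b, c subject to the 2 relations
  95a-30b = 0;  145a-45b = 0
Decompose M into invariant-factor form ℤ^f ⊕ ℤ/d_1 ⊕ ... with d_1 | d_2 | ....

Answer: M ≅ ℤ^1 ⊕ ℤ/5 ⊕ ℤ/15

Derivation:
rank_ℚ(R)=2; free=3−2=1
SNF(R) diag = [5, 15] → torsion [5, 15]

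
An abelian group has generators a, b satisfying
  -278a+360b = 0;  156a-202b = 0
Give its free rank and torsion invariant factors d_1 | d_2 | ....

Answer: M ≅ ℤ/2 ⊕ ℤ/2

Derivation:
rank_ℚ(R)=2; free=2−2=0
SNF(R) diag = [2, 2] → torsion [2, 2]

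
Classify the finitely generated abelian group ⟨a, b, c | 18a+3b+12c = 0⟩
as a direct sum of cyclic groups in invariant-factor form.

Answer: M ≅ ℤ^2 ⊕ ℤ/3

Derivation:
rank_ℚ(R)=1; free=3−1=2
SNF(R) diag = [3] → torsion [3]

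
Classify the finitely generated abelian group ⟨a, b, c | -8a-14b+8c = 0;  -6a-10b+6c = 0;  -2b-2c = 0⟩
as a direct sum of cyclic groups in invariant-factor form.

rank_ℚ(R)=3; free=3−3=0
SNF(R) diag = [2, 2, 2] → torsion [2, 2, 2]

Answer: M ≅ ℤ/2 ⊕ ℤ/2 ⊕ ℤ/2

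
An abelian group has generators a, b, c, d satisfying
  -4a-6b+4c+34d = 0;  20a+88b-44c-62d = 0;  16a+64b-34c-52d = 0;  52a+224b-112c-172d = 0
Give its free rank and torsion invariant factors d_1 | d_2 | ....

Answer: M ≅ ℤ/2 ⊕ ℤ/2 ⊕ ℤ/6 ⊕ ℤ/12

Derivation:
rank_ℚ(R)=4; free=4−4=0
SNF(R) diag = [2, 2, 6, 12] → torsion [2, 2, 6, 12]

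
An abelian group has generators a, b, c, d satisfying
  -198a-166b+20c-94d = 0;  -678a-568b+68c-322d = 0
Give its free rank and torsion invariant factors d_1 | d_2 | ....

Answer: M ≅ ℤ^2 ⊕ ℤ/2 ⊕ ℤ/6

Derivation:
rank_ℚ(R)=2; free=4−2=2
SNF(R) diag = [2, 6] → torsion [2, 6]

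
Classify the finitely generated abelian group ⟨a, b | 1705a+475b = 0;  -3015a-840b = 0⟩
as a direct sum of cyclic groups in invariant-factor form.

Answer: M ≅ ℤ/5 ⊕ ℤ/15

Derivation:
rank_ℚ(R)=2; free=2−2=0
SNF(R) diag = [5, 15] → torsion [5, 15]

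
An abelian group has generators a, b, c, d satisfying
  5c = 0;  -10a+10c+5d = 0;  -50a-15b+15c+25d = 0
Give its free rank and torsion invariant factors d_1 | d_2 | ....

rank_ℚ(R)=3; free=4−3=1
SNF(R) diag = [5, 5, 15] → torsion [5, 5, 15]

Answer: M ≅ ℤ^1 ⊕ ℤ/5 ⊕ ℤ/5 ⊕ ℤ/15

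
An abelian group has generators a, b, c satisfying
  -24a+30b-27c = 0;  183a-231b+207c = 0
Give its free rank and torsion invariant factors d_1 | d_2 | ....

rank_ℚ(R)=2; free=3−2=1
SNF(R) diag = [3, 9] → torsion [3, 9]

Answer: M ≅ ℤ^1 ⊕ ℤ/3 ⊕ ℤ/9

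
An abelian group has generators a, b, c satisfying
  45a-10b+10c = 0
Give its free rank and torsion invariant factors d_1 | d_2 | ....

Answer: M ≅ ℤ^2 ⊕ ℤ/5

Derivation:
rank_ℚ(R)=1; free=3−1=2
SNF(R) diag = [5] → torsion [5]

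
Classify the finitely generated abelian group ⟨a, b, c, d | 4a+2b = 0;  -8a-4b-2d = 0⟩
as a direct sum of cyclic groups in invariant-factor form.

Answer: M ≅ ℤ^2 ⊕ ℤ/2 ⊕ ℤ/2

Derivation:
rank_ℚ(R)=2; free=4−2=2
SNF(R) diag = [2, 2] → torsion [2, 2]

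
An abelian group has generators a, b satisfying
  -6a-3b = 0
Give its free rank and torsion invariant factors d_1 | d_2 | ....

Answer: M ≅ ℤ^1 ⊕ ℤ/3

Derivation:
rank_ℚ(R)=1; free=2−1=1
SNF(R) diag = [3] → torsion [3]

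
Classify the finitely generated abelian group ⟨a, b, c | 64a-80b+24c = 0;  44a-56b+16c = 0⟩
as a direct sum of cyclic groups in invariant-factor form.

rank_ℚ(R)=2; free=3−2=1
SNF(R) diag = [4, 8] → torsion [4, 8]

Answer: M ≅ ℤ^1 ⊕ ℤ/4 ⊕ ℤ/8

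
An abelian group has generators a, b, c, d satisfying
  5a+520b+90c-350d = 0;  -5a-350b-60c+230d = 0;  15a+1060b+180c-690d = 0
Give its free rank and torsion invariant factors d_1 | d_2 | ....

Answer: M ≅ ℤ^1 ⊕ ℤ/5 ⊕ ℤ/10 ⊕ ℤ/30

Derivation:
rank_ℚ(R)=3; free=4−3=1
SNF(R) diag = [5, 10, 30] → torsion [5, 10, 30]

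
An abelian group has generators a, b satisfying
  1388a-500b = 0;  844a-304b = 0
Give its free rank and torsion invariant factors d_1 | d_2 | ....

Answer: M ≅ ℤ/4 ⊕ ℤ/12

Derivation:
rank_ℚ(R)=2; free=2−2=0
SNF(R) diag = [4, 12] → torsion [4, 12]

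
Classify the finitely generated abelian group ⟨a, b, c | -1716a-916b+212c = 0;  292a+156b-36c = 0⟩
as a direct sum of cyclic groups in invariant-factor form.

Answer: M ≅ ℤ^1 ⊕ ℤ/4 ⊕ ℤ/8

Derivation:
rank_ℚ(R)=2; free=3−2=1
SNF(R) diag = [4, 8] → torsion [4, 8]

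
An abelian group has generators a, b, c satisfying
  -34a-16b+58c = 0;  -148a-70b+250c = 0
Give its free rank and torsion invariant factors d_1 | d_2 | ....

Answer: M ≅ ℤ^1 ⊕ ℤ/2 ⊕ ℤ/6

Derivation:
rank_ℚ(R)=2; free=3−2=1
SNF(R) diag = [2, 6] → torsion [2, 6]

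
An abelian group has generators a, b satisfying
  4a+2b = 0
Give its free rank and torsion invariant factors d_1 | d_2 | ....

Answer: M ≅ ℤ^1 ⊕ ℤ/2

Derivation:
rank_ℚ(R)=1; free=2−1=1
SNF(R) diag = [2] → torsion [2]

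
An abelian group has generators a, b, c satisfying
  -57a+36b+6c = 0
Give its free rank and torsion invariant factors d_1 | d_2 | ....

rank_ℚ(R)=1; free=3−1=2
SNF(R) diag = [3] → torsion [3]

Answer: M ≅ ℤ^2 ⊕ ℤ/3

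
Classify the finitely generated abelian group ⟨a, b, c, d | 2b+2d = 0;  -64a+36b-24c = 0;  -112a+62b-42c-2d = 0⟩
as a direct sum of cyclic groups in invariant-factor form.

Answer: M ≅ ℤ^1 ⊕ ℤ/2 ⊕ ℤ/2 ⊕ ℤ/4

Derivation:
rank_ℚ(R)=3; free=4−3=1
SNF(R) diag = [2, 2, 4] → torsion [2, 2, 4]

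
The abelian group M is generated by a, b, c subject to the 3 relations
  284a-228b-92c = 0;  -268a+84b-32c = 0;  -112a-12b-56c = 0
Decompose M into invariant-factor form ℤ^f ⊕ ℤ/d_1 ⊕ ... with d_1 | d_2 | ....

rank_ℚ(R)=3; free=3−3=0
SNF(R) diag = [4, 12, 36] → torsion [4, 12, 36]

Answer: M ≅ ℤ/4 ⊕ ℤ/12 ⊕ ℤ/36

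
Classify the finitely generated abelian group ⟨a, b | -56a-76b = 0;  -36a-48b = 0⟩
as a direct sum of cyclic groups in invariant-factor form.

Answer: M ≅ ℤ/4 ⊕ ℤ/12

Derivation:
rank_ℚ(R)=2; free=2−2=0
SNF(R) diag = [4, 12] → torsion [4, 12]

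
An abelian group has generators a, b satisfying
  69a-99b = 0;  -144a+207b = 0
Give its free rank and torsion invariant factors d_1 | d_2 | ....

Answer: M ≅ ℤ/3 ⊕ ℤ/9

Derivation:
rank_ℚ(R)=2; free=2−2=0
SNF(R) diag = [3, 9] → torsion [3, 9]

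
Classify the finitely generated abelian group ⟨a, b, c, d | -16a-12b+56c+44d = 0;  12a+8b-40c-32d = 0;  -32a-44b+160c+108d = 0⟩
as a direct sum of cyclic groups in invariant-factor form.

rank_ℚ(R)=3; free=4−3=1
SNF(R) diag = [4, 4, 8] → torsion [4, 4, 8]

Answer: M ≅ ℤ^1 ⊕ ℤ/4 ⊕ ℤ/4 ⊕ ℤ/8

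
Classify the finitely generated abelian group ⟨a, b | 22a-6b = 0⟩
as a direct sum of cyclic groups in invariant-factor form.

Answer: M ≅ ℤ^1 ⊕ ℤ/2

Derivation:
rank_ℚ(R)=1; free=2−1=1
SNF(R) diag = [2] → torsion [2]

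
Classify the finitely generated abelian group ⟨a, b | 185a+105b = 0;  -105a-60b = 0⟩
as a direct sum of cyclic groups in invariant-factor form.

Answer: M ≅ ℤ/5 ⊕ ℤ/15

Derivation:
rank_ℚ(R)=2; free=2−2=0
SNF(R) diag = [5, 15] → torsion [5, 15]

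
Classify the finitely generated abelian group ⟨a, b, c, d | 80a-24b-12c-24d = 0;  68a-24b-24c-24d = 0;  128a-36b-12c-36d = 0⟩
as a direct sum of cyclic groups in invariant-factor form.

Answer: M ≅ ℤ^1 ⊕ ℤ/4 ⊕ ℤ/12 ⊕ ℤ/12

Derivation:
rank_ℚ(R)=3; free=4−3=1
SNF(R) diag = [4, 12, 12] → torsion [4, 12, 12]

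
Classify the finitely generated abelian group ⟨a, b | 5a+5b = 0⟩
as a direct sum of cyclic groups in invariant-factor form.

rank_ℚ(R)=1; free=2−1=1
SNF(R) diag = [5] → torsion [5]

Answer: M ≅ ℤ^1 ⊕ ℤ/5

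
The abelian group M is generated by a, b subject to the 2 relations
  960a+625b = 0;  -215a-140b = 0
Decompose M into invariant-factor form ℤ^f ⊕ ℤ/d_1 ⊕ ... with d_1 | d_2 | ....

rank_ℚ(R)=2; free=2−2=0
SNF(R) diag = [5, 5] → torsion [5, 5]

Answer: M ≅ ℤ/5 ⊕ ℤ/5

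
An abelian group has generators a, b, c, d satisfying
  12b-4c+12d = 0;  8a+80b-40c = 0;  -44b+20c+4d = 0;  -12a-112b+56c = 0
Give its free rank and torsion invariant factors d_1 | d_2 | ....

rank_ℚ(R)=4; free=4−4=0
SNF(R) diag = [4, 4, 8, 16] → torsion [4, 4, 8, 16]

Answer: M ≅ ℤ/4 ⊕ ℤ/4 ⊕ ℤ/8 ⊕ ℤ/16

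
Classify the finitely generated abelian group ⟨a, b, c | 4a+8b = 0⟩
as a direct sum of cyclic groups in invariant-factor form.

Answer: M ≅ ℤ^2 ⊕ ℤ/4

Derivation:
rank_ℚ(R)=1; free=3−1=2
SNF(R) diag = [4] → torsion [4]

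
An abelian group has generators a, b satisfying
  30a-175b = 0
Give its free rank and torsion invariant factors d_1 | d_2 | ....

rank_ℚ(R)=1; free=2−1=1
SNF(R) diag = [5] → torsion [5]

Answer: M ≅ ℤ^1 ⊕ ℤ/5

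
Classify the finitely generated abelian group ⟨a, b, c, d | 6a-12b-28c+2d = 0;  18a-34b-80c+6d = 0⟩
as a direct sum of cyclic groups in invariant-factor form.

Answer: M ≅ ℤ^2 ⊕ ℤ/2 ⊕ ℤ/2

Derivation:
rank_ℚ(R)=2; free=4−2=2
SNF(R) diag = [2, 2] → torsion [2, 2]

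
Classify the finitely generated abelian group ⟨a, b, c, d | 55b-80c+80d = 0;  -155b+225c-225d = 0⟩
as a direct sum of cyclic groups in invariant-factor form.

Answer: M ≅ ℤ^2 ⊕ ℤ/5 ⊕ ℤ/5

Derivation:
rank_ℚ(R)=2; free=4−2=2
SNF(R) diag = [5, 5] → torsion [5, 5]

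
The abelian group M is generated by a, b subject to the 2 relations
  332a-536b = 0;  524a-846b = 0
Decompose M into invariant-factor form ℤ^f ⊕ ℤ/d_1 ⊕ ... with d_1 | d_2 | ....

rank_ℚ(R)=2; free=2−2=0
SNF(R) diag = [2, 4] → torsion [2, 4]

Answer: M ≅ ℤ/2 ⊕ ℤ/4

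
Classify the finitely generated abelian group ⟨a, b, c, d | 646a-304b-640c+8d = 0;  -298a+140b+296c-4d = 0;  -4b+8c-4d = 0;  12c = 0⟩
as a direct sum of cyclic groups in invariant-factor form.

Answer: M ≅ ℤ/2 ⊕ ℤ/4 ⊕ ℤ/12 ⊕ ℤ/24

Derivation:
rank_ℚ(R)=4; free=4−4=0
SNF(R) diag = [2, 4, 12, 24] → torsion [2, 4, 12, 24]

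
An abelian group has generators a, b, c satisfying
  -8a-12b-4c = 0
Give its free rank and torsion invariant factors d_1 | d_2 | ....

Answer: M ≅ ℤ^2 ⊕ ℤ/4

Derivation:
rank_ℚ(R)=1; free=3−1=2
SNF(R) diag = [4] → torsion [4]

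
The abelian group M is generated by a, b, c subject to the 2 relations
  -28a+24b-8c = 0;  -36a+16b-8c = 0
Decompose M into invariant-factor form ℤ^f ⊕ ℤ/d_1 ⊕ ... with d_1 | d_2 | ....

rank_ℚ(R)=2; free=3−2=1
SNF(R) diag = [4, 8] → torsion [4, 8]

Answer: M ≅ ℤ^1 ⊕ ℤ/4 ⊕ ℤ/8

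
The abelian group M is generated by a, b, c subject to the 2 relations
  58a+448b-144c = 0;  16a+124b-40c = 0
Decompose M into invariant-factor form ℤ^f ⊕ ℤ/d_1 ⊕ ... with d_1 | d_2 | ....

rank_ℚ(R)=2; free=3−2=1
SNF(R) diag = [2, 4] → torsion [2, 4]

Answer: M ≅ ℤ^1 ⊕ ℤ/2 ⊕ ℤ/4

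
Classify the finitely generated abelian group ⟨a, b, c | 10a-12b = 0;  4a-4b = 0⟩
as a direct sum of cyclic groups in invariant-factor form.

rank_ℚ(R)=2; free=3−2=1
SNF(R) diag = [2, 4] → torsion [2, 4]

Answer: M ≅ ℤ^1 ⊕ ℤ/2 ⊕ ℤ/4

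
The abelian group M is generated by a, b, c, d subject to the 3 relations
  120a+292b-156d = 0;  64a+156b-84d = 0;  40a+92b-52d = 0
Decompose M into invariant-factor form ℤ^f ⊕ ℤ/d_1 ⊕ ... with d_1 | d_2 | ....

rank_ℚ(R)=3; free=4−3=1
SNF(R) diag = [4, 8, 16] → torsion [4, 8, 16]

Answer: M ≅ ℤ^1 ⊕ ℤ/4 ⊕ ℤ/8 ⊕ ℤ/16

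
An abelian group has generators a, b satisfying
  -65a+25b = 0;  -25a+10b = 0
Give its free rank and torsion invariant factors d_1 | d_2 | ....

rank_ℚ(R)=2; free=2−2=0
SNF(R) diag = [5, 5] → torsion [5, 5]

Answer: M ≅ ℤ/5 ⊕ ℤ/5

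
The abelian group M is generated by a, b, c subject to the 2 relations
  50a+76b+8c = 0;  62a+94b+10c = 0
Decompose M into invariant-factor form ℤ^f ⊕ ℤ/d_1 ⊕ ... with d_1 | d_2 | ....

rank_ℚ(R)=2; free=3−2=1
SNF(R) diag = [2, 2] → torsion [2, 2]

Answer: M ≅ ℤ^1 ⊕ ℤ/2 ⊕ ℤ/2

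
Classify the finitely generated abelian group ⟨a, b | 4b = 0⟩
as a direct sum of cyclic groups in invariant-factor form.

rank_ℚ(R)=1; free=2−1=1
SNF(R) diag = [4] → torsion [4]

Answer: M ≅ ℤ^1 ⊕ ℤ/4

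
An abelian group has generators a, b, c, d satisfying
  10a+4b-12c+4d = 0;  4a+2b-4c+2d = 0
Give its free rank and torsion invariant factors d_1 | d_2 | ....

Answer: M ≅ ℤ^2 ⊕ ℤ/2 ⊕ ℤ/2

Derivation:
rank_ℚ(R)=2; free=4−2=2
SNF(R) diag = [2, 2] → torsion [2, 2]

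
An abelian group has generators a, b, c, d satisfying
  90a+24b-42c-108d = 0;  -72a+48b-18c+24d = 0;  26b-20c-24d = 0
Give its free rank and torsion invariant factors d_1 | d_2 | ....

Answer: M ≅ ℤ^1 ⊕ ℤ/2 ⊕ ℤ/6 ⊕ ℤ/18

Derivation:
rank_ℚ(R)=3; free=4−3=1
SNF(R) diag = [2, 6, 18] → torsion [2, 6, 18]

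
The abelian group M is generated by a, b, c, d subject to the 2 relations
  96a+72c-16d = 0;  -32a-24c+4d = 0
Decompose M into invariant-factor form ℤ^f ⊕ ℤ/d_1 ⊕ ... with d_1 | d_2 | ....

rank_ℚ(R)=2; free=4−2=2
SNF(R) diag = [4, 8] → torsion [4, 8]

Answer: M ≅ ℤ^2 ⊕ ℤ/4 ⊕ ℤ/8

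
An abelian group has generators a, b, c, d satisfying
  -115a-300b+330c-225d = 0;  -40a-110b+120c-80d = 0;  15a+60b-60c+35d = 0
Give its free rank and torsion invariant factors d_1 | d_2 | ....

Answer: M ≅ ℤ^1 ⊕ ℤ/5 ⊕ ℤ/10 ⊕ ℤ/10

Derivation:
rank_ℚ(R)=3; free=4−3=1
SNF(R) diag = [5, 10, 10] → torsion [5, 10, 10]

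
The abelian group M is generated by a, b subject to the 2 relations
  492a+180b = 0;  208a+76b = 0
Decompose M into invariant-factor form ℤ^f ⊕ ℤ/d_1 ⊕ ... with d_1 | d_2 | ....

Answer: M ≅ ℤ/4 ⊕ ℤ/12

Derivation:
rank_ℚ(R)=2; free=2−2=0
SNF(R) diag = [4, 12] → torsion [4, 12]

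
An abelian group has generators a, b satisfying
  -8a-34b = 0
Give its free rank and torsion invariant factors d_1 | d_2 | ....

rank_ℚ(R)=1; free=2−1=1
SNF(R) diag = [2] → torsion [2]

Answer: M ≅ ℤ^1 ⊕ ℤ/2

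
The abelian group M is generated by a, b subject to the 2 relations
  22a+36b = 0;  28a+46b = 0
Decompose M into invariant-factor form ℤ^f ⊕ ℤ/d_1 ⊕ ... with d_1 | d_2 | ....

rank_ℚ(R)=2; free=2−2=0
SNF(R) diag = [2, 2] → torsion [2, 2]

Answer: M ≅ ℤ/2 ⊕ ℤ/2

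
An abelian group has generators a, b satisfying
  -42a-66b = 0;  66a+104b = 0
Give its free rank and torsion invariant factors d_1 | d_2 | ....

Answer: M ≅ ℤ/2 ⊕ ℤ/6

Derivation:
rank_ℚ(R)=2; free=2−2=0
SNF(R) diag = [2, 6] → torsion [2, 6]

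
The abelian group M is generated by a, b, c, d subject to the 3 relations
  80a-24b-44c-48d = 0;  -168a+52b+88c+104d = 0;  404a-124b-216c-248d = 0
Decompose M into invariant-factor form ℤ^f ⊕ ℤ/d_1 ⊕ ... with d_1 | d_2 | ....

rank_ℚ(R)=3; free=4−3=1
SNF(R) diag = [4, 4, 12] → torsion [4, 4, 12]

Answer: M ≅ ℤ^1 ⊕ ℤ/4 ⊕ ℤ/4 ⊕ ℤ/12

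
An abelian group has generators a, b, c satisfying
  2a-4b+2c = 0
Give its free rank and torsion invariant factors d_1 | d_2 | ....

Answer: M ≅ ℤ^2 ⊕ ℤ/2

Derivation:
rank_ℚ(R)=1; free=3−1=2
SNF(R) diag = [2] → torsion [2]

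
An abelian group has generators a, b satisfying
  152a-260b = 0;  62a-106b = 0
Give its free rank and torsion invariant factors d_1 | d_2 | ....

Answer: M ≅ ℤ/2 ⊕ ℤ/4

Derivation:
rank_ℚ(R)=2; free=2−2=0
SNF(R) diag = [2, 4] → torsion [2, 4]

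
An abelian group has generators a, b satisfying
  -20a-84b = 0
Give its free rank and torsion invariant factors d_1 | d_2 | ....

rank_ℚ(R)=1; free=2−1=1
SNF(R) diag = [4] → torsion [4]

Answer: M ≅ ℤ^1 ⊕ ℤ/4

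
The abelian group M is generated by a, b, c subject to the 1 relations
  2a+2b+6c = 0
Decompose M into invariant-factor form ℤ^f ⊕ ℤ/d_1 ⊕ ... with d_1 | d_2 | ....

Answer: M ≅ ℤ^2 ⊕ ℤ/2

Derivation:
rank_ℚ(R)=1; free=3−1=2
SNF(R) diag = [2] → torsion [2]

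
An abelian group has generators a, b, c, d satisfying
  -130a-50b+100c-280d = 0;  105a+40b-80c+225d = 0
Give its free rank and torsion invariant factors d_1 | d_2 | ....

Answer: M ≅ ℤ^2 ⊕ ℤ/5 ⊕ ℤ/10

Derivation:
rank_ℚ(R)=2; free=4−2=2
SNF(R) diag = [5, 10] → torsion [5, 10]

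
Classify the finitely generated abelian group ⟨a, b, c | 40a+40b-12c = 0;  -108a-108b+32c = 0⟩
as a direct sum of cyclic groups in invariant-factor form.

Answer: M ≅ ℤ^1 ⊕ ℤ/4 ⊕ ℤ/4

Derivation:
rank_ℚ(R)=2; free=3−2=1
SNF(R) diag = [4, 4] → torsion [4, 4]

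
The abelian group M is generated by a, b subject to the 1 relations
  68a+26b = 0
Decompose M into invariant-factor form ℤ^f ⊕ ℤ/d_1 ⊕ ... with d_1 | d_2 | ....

Answer: M ≅ ℤ^1 ⊕ ℤ/2

Derivation:
rank_ℚ(R)=1; free=2−1=1
SNF(R) diag = [2] → torsion [2]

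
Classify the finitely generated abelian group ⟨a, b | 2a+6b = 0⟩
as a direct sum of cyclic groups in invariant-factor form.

rank_ℚ(R)=1; free=2−1=1
SNF(R) diag = [2] → torsion [2]

Answer: M ≅ ℤ^1 ⊕ ℤ/2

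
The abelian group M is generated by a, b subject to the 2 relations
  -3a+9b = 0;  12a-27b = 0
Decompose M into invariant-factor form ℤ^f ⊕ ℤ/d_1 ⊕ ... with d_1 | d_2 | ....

rank_ℚ(R)=2; free=2−2=0
SNF(R) diag = [3, 9] → torsion [3, 9]

Answer: M ≅ ℤ/3 ⊕ ℤ/9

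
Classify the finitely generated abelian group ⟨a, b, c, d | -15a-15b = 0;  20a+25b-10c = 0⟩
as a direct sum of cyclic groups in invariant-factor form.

rank_ℚ(R)=2; free=4−2=2
SNF(R) diag = [5, 15] → torsion [5, 15]

Answer: M ≅ ℤ^2 ⊕ ℤ/5 ⊕ ℤ/15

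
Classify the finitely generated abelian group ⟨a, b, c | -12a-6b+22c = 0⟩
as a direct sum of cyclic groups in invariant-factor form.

rank_ℚ(R)=1; free=3−1=2
SNF(R) diag = [2] → torsion [2]

Answer: M ≅ ℤ^2 ⊕ ℤ/2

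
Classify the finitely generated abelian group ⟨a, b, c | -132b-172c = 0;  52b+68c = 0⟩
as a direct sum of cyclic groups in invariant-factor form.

rank_ℚ(R)=2; free=3−2=1
SNF(R) diag = [4, 8] → torsion [4, 8]

Answer: M ≅ ℤ^1 ⊕ ℤ/4 ⊕ ℤ/8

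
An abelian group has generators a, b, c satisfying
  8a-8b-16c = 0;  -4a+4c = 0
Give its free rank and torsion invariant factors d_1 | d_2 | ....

rank_ℚ(R)=2; free=3−2=1
SNF(R) diag = [4, 8] → torsion [4, 8]

Answer: M ≅ ℤ^1 ⊕ ℤ/4 ⊕ ℤ/8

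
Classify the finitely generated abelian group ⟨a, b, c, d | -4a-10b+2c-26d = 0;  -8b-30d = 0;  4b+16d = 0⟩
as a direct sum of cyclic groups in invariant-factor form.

rank_ℚ(R)=3; free=4−3=1
SNF(R) diag = [2, 2, 4] → torsion [2, 2, 4]

Answer: M ≅ ℤ^1 ⊕ ℤ/2 ⊕ ℤ/2 ⊕ ℤ/4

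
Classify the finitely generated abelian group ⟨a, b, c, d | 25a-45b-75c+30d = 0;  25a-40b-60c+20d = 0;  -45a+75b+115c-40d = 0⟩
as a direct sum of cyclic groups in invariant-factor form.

Answer: M ≅ ℤ^1 ⊕ ℤ/5 ⊕ ℤ/5 ⊕ ℤ/10

Derivation:
rank_ℚ(R)=3; free=4−3=1
SNF(R) diag = [5, 5, 10] → torsion [5, 5, 10]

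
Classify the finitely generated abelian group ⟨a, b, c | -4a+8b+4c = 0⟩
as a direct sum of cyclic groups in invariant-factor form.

rank_ℚ(R)=1; free=3−1=2
SNF(R) diag = [4] → torsion [4]

Answer: M ≅ ℤ^2 ⊕ ℤ/4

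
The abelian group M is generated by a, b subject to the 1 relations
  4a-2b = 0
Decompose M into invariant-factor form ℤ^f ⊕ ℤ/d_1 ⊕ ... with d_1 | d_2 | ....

rank_ℚ(R)=1; free=2−1=1
SNF(R) diag = [2] → torsion [2]

Answer: M ≅ ℤ^1 ⊕ ℤ/2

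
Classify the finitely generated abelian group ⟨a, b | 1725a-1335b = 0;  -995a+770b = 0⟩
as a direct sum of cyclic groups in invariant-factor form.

rank_ℚ(R)=2; free=2−2=0
SNF(R) diag = [5, 15] → torsion [5, 15]

Answer: M ≅ ℤ/5 ⊕ ℤ/15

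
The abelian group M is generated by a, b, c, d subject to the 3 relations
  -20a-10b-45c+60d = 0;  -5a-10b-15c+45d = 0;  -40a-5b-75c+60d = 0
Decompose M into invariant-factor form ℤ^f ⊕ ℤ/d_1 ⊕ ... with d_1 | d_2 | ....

Answer: M ≅ ℤ^1 ⊕ ℤ/5 ⊕ ℤ/15 ⊕ ℤ/15

Derivation:
rank_ℚ(R)=3; free=4−3=1
SNF(R) diag = [5, 15, 15] → torsion [5, 15, 15]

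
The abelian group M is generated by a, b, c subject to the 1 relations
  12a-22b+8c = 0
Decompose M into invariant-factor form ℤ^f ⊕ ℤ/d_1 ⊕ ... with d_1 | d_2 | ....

rank_ℚ(R)=1; free=3−1=2
SNF(R) diag = [2] → torsion [2]

Answer: M ≅ ℤ^2 ⊕ ℤ/2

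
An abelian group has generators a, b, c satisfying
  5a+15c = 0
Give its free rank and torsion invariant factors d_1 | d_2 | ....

rank_ℚ(R)=1; free=3−1=2
SNF(R) diag = [5] → torsion [5]

Answer: M ≅ ℤ^2 ⊕ ℤ/5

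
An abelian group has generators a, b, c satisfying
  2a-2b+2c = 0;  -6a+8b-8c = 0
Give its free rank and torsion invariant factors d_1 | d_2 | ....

rank_ℚ(R)=2; free=3−2=1
SNF(R) diag = [2, 2] → torsion [2, 2]

Answer: M ≅ ℤ^1 ⊕ ℤ/2 ⊕ ℤ/2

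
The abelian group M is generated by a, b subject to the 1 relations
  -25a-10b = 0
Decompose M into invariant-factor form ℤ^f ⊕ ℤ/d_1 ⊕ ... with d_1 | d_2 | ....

Answer: M ≅ ℤ^1 ⊕ ℤ/5

Derivation:
rank_ℚ(R)=1; free=2−1=1
SNF(R) diag = [5] → torsion [5]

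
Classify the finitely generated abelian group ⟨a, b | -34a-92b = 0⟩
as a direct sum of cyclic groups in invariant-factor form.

rank_ℚ(R)=1; free=2−1=1
SNF(R) diag = [2] → torsion [2]

Answer: M ≅ ℤ^1 ⊕ ℤ/2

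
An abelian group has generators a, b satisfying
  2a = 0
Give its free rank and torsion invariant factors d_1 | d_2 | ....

rank_ℚ(R)=1; free=2−1=1
SNF(R) diag = [2] → torsion [2]

Answer: M ≅ ℤ^1 ⊕ ℤ/2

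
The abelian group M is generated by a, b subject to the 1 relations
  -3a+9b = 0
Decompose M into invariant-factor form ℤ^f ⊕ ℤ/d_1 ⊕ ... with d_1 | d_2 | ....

rank_ℚ(R)=1; free=2−1=1
SNF(R) diag = [3] → torsion [3]

Answer: M ≅ ℤ^1 ⊕ ℤ/3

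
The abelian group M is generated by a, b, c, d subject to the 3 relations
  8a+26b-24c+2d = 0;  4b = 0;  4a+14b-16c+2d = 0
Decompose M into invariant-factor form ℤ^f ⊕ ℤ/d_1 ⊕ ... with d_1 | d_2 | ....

Answer: M ≅ ℤ^1 ⊕ ℤ/2 ⊕ ℤ/4 ⊕ ℤ/4

Derivation:
rank_ℚ(R)=3; free=4−3=1
SNF(R) diag = [2, 4, 4] → torsion [2, 4, 4]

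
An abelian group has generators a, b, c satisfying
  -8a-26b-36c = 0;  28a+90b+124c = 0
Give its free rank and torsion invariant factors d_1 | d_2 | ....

rank_ℚ(R)=2; free=3−2=1
SNF(R) diag = [2, 4] → torsion [2, 4]

Answer: M ≅ ℤ^1 ⊕ ℤ/2 ⊕ ℤ/4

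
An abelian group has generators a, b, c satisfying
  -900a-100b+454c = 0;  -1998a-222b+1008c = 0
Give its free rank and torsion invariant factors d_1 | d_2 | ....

rank_ℚ(R)=2; free=3−2=1
SNF(R) diag = [2, 6] → torsion [2, 6]

Answer: M ≅ ℤ^1 ⊕ ℤ/2 ⊕ ℤ/6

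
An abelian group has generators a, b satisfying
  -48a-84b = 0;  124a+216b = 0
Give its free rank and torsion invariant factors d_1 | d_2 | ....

rank_ℚ(R)=2; free=2−2=0
SNF(R) diag = [4, 12] → torsion [4, 12]

Answer: M ≅ ℤ/4 ⊕ ℤ/12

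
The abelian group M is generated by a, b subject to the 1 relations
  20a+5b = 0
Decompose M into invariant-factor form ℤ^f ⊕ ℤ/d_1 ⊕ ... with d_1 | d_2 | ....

Answer: M ≅ ℤ^1 ⊕ ℤ/5

Derivation:
rank_ℚ(R)=1; free=2−1=1
SNF(R) diag = [5] → torsion [5]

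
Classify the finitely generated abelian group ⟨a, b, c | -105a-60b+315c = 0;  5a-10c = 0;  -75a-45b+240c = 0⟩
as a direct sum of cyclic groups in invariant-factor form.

Answer: M ≅ ℤ/5 ⊕ ℤ/15 ⊕ ℤ/45

Derivation:
rank_ℚ(R)=3; free=3−3=0
SNF(R) diag = [5, 15, 45] → torsion [5, 15, 45]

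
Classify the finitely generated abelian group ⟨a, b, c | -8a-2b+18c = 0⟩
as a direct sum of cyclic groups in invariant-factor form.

rank_ℚ(R)=1; free=3−1=2
SNF(R) diag = [2] → torsion [2]

Answer: M ≅ ℤ^2 ⊕ ℤ/2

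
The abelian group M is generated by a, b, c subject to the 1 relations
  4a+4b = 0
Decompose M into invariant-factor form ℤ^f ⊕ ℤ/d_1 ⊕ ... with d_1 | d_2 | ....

rank_ℚ(R)=1; free=3−1=2
SNF(R) diag = [4] → torsion [4]

Answer: M ≅ ℤ^2 ⊕ ℤ/4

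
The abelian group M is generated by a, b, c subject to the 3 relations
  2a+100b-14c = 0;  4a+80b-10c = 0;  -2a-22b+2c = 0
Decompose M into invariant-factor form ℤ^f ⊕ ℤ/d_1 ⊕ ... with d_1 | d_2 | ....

rank_ℚ(R)=3; free=3−3=0
SNF(R) diag = [2, 6, 6] → torsion [2, 6, 6]

Answer: M ≅ ℤ/2 ⊕ ℤ/6 ⊕ ℤ/6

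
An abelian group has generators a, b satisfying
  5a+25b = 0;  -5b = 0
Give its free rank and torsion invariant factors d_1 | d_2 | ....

rank_ℚ(R)=2; free=2−2=0
SNF(R) diag = [5, 5] → torsion [5, 5]

Answer: M ≅ ℤ/5 ⊕ ℤ/5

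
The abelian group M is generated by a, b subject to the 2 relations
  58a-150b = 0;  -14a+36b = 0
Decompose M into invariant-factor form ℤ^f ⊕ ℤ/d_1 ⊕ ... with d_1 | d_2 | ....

Answer: M ≅ ℤ/2 ⊕ ℤ/6

Derivation:
rank_ℚ(R)=2; free=2−2=0
SNF(R) diag = [2, 6] → torsion [2, 6]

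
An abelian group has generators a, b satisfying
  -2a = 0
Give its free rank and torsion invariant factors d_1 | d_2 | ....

rank_ℚ(R)=1; free=2−1=1
SNF(R) diag = [2] → torsion [2]

Answer: M ≅ ℤ^1 ⊕ ℤ/2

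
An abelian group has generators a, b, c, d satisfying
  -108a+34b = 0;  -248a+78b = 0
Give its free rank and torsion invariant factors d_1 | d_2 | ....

Answer: M ≅ ℤ^2 ⊕ ℤ/2 ⊕ ℤ/4

Derivation:
rank_ℚ(R)=2; free=4−2=2
SNF(R) diag = [2, 4] → torsion [2, 4]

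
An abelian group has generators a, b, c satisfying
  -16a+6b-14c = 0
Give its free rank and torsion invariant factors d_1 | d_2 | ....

rank_ℚ(R)=1; free=3−1=2
SNF(R) diag = [2] → torsion [2]

Answer: M ≅ ℤ^2 ⊕ ℤ/2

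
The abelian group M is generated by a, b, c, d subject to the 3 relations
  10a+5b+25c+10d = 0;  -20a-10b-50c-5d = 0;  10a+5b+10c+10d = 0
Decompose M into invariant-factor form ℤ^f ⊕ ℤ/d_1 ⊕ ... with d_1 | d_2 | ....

rank_ℚ(R)=3; free=4−3=1
SNF(R) diag = [5, 15, 15] → torsion [5, 15, 15]

Answer: M ≅ ℤ^1 ⊕ ℤ/5 ⊕ ℤ/15 ⊕ ℤ/15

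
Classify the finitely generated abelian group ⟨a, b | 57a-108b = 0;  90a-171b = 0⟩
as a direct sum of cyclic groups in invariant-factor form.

rank_ℚ(R)=2; free=2−2=0
SNF(R) diag = [3, 9] → torsion [3, 9]

Answer: M ≅ ℤ/3 ⊕ ℤ/9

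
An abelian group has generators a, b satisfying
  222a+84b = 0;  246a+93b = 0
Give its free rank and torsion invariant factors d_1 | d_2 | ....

rank_ℚ(R)=2; free=2−2=0
SNF(R) diag = [3, 6] → torsion [3, 6]

Answer: M ≅ ℤ/3 ⊕ ℤ/6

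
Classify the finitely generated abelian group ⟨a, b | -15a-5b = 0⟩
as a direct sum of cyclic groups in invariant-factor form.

rank_ℚ(R)=1; free=2−1=1
SNF(R) diag = [5] → torsion [5]

Answer: M ≅ ℤ^1 ⊕ ℤ/5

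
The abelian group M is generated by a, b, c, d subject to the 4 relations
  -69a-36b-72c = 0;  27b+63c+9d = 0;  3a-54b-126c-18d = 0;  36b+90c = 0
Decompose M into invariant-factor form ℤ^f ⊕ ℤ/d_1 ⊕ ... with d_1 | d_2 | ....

Answer: M ≅ ℤ/3 ⊕ ℤ/9 ⊕ ℤ/18 ⊕ ℤ/36

Derivation:
rank_ℚ(R)=4; free=4−4=0
SNF(R) diag = [3, 9, 18, 36] → torsion [3, 9, 18, 36]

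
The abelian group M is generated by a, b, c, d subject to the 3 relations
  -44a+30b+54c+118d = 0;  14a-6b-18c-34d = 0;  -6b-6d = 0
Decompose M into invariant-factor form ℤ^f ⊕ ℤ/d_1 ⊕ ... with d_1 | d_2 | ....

Answer: M ≅ ℤ^1 ⊕ ℤ/2 ⊕ ℤ/6 ⊕ ℤ/18

Derivation:
rank_ℚ(R)=3; free=4−3=1
SNF(R) diag = [2, 6, 18] → torsion [2, 6, 18]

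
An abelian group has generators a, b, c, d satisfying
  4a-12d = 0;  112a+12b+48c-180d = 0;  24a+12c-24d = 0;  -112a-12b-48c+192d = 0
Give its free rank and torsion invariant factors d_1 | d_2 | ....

Answer: M ≅ ℤ/4 ⊕ ℤ/12 ⊕ ℤ/12 ⊕ ℤ/12

Derivation:
rank_ℚ(R)=4; free=4−4=0
SNF(R) diag = [4, 12, 12, 12] → torsion [4, 12, 12, 12]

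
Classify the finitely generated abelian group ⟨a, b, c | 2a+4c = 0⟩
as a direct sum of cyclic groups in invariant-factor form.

Answer: M ≅ ℤ^2 ⊕ ℤ/2

Derivation:
rank_ℚ(R)=1; free=3−1=2
SNF(R) diag = [2] → torsion [2]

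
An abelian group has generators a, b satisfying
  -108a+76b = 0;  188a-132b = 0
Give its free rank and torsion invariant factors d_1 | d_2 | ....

rank_ℚ(R)=2; free=2−2=0
SNF(R) diag = [4, 8] → torsion [4, 8]

Answer: M ≅ ℤ/4 ⊕ ℤ/8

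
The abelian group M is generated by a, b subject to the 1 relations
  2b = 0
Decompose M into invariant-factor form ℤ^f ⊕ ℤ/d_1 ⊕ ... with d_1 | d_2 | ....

rank_ℚ(R)=1; free=2−1=1
SNF(R) diag = [2] → torsion [2]

Answer: M ≅ ℤ^1 ⊕ ℤ/2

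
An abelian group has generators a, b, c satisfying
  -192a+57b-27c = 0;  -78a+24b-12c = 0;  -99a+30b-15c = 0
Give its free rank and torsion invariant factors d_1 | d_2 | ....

rank_ℚ(R)=3; free=3−3=0
SNF(R) diag = [3, 3, 6] → torsion [3, 3, 6]

Answer: M ≅ ℤ/3 ⊕ ℤ/3 ⊕ ℤ/6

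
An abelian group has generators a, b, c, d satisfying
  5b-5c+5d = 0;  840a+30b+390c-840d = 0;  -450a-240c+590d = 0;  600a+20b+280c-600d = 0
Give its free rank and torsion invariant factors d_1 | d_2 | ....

Answer: M ≅ ℤ/5 ⊕ ℤ/10 ⊕ ℤ/30 ⊕ ℤ/60

Derivation:
rank_ℚ(R)=4; free=4−4=0
SNF(R) diag = [5, 10, 30, 60] → torsion [5, 10, 30, 60]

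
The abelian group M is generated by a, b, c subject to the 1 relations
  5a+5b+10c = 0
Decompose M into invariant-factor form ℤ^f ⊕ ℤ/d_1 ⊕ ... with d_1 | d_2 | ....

rank_ℚ(R)=1; free=3−1=2
SNF(R) diag = [5] → torsion [5]

Answer: M ≅ ℤ^2 ⊕ ℤ/5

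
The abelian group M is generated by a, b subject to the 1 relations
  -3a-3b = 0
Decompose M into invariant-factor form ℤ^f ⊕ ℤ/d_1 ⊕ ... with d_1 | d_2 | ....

rank_ℚ(R)=1; free=2−1=1
SNF(R) diag = [3] → torsion [3]

Answer: M ≅ ℤ^1 ⊕ ℤ/3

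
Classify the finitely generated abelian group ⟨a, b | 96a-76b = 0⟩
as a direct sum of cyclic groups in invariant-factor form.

Answer: M ≅ ℤ^1 ⊕ ℤ/4

Derivation:
rank_ℚ(R)=1; free=2−1=1
SNF(R) diag = [4] → torsion [4]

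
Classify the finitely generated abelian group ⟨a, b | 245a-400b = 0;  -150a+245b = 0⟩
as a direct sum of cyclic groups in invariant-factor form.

Answer: M ≅ ℤ/5 ⊕ ℤ/5

Derivation:
rank_ℚ(R)=2; free=2−2=0
SNF(R) diag = [5, 5] → torsion [5, 5]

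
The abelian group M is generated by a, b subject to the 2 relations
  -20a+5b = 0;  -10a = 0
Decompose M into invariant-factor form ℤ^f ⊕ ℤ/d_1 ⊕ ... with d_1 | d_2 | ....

rank_ℚ(R)=2; free=2−2=0
SNF(R) diag = [5, 10] → torsion [5, 10]

Answer: M ≅ ℤ/5 ⊕ ℤ/10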